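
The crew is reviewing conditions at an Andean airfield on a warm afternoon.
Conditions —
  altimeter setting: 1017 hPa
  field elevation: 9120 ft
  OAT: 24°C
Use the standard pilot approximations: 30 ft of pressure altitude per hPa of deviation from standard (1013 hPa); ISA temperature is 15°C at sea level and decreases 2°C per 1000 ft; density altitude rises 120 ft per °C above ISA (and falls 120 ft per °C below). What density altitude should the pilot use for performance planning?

Pressure altitude = 9120 + (1013 − 1017) × 30 = 9120 + (-120) = 9000 ft.
ISA temperature at 9000 ft = 15 − 2 × (9000/1000) = -3°C.
ISA deviation = 24 − (-3) = +27°C.
Density altitude = 9000 + 120 × (27) = 12240 ft.

12240 ft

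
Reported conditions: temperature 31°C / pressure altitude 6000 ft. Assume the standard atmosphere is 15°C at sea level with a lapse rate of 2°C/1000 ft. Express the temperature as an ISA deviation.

ISA+28°C

ISA temperature at 6000 ft = 15 − 2 × (6000/1000) = 3°C.
Deviation = OAT − ISA = 31 − 3 = +28°C.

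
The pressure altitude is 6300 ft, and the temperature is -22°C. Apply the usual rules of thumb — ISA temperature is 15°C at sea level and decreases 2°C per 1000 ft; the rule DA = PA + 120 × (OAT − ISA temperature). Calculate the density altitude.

3372 ft

ISA temperature at 6300 ft = 15 − 2 × (6300/1000) = 2.4°C.
ISA deviation = -22 − 2.4 = -24.4°C.
Density altitude = 6300 + 120 × (-24.4) = 6300 + (-2928) = 3372 ft.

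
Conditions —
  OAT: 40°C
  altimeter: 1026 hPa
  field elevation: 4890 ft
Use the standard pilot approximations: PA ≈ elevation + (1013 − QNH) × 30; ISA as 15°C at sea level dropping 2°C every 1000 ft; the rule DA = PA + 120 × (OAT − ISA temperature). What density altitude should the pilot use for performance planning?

8580 ft

Pressure altitude = 4890 + (1013 − 1026) × 30 = 4890 + (-390) = 4500 ft.
ISA temperature at 4500 ft = 15 − 2 × (4500/1000) = 6°C.
ISA deviation = 40 − 6 = +34°C.
Density altitude = 4500 + 120 × (34) = 8580 ft.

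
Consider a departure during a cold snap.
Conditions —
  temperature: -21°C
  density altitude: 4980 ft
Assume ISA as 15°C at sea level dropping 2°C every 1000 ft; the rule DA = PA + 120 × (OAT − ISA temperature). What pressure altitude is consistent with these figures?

7500 ft

DA = PA + 120 × (OAT − (15 − 2·PA/1000)) = PA + 120·OAT − 1800 + 0.24·PA = 1.24·PA + 120·OAT − 1800.
So 1.24·PA = 4980 − 120 × (-21) + 1800 = 9300.
PA = 9300 / 1.24 = 7500 ft.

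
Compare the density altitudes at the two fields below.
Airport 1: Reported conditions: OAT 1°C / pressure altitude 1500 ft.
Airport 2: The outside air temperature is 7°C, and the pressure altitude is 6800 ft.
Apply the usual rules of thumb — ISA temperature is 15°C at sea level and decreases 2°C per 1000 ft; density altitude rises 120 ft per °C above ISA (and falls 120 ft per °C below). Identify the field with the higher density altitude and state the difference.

Airport 2 by 7292 ft

Airport 1: ISA temp = 12°C, deviation -11°C, DA = 1500 + 120 × (-11) = 180 ft.
Airport 2: ISA temp = 1.4°C, deviation +5.6°C, DA = 6800 + 120 × 5.6 = 7472 ft.
Airport 2 is higher by 7472 − 180 = 7292 ft.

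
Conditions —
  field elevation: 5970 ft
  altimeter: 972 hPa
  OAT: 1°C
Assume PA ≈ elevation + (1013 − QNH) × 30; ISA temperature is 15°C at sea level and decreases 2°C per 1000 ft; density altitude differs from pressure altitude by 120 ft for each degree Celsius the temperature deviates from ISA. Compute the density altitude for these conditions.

7248 ft

Pressure altitude = 5970 + (1013 − 972) × 30 = 5970 + (+1230) = 7200 ft.
ISA temperature at 7200 ft = 15 − 2 × (7200/1000) = 0.6°C.
ISA deviation = 1 − 0.6 = +0.4°C.
Density altitude = 7200 + 120 × (0.4) = 7248 ft.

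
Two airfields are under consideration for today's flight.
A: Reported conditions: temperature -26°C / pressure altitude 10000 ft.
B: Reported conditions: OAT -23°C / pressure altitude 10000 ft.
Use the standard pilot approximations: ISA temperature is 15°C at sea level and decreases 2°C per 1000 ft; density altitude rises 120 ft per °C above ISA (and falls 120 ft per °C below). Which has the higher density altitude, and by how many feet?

B by 360 ft

A: ISA temp = -5°C, deviation -21°C, DA = 10000 + 120 × (-21) = 7480 ft.
B: ISA temp = -5°C, deviation -18°C, DA = 10000 + 120 × (-18) = 7840 ft.
B is higher by 7840 − 7480 = 360 ft.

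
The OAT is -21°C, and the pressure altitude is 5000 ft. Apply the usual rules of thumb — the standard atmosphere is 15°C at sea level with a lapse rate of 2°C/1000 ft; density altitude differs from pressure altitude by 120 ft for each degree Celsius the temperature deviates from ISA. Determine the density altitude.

1880 ft

ISA temperature at 5000 ft = 15 − 2 × (5000/1000) = 5°C.
ISA deviation = -21 − 5 = -26°C.
Density altitude = 5000 + 120 × (-26) = 5000 + (-3120) = 1880 ft.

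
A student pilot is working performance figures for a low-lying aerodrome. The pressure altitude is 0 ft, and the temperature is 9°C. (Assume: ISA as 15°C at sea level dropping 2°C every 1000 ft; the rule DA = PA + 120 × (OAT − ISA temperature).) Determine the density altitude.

-720 ft

ISA temperature at 0 ft = 15 − 2 × (0/1000) = 15°C.
ISA deviation = 9 − 15 = -6°C.
Density altitude = 0 + 120 × (-6) = 0 + (-720) = -720 ft.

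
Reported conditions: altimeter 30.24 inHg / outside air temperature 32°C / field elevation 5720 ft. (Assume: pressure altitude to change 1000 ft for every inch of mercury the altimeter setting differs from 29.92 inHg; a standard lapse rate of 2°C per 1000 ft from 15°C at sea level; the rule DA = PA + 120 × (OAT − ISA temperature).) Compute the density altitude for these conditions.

Pressure altitude = 5720 + (29.92 − 30.24) × 1000 = 5720 + (-320) = 5400 ft.
ISA temperature at 5400 ft = 15 − 2 × (5400/1000) = 4.2°C.
ISA deviation = 32 − 4.2 = +27.8°C.
Density altitude = 5400 + 120 × (27.8) = 8736 ft.

8736 ft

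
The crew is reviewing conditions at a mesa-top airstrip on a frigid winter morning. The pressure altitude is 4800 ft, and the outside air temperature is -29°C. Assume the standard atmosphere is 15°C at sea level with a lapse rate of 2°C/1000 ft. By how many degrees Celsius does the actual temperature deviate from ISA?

ISA temperature at 4800 ft = 15 − 2 × (4800/1000) = 5.4°C.
Deviation = OAT − ISA = -29 − 5.4 = -34.4°C.

ISA-34.4°C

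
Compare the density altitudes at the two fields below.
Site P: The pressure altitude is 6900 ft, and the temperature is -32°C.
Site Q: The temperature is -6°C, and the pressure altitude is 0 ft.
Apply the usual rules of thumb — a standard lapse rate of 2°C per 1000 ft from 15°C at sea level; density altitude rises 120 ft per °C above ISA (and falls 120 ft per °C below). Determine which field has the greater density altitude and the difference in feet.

Site P by 5436 ft

Site P: ISA temp = 1.2°C, deviation -33.2°C, DA = 6900 + 120 × (-33.2) = 2916 ft.
Site Q: ISA temp = 15°C, deviation -21°C, DA = 0 + 120 × (-21) = -2520 ft.
Site P is higher by 2916 − (-2520) = 5436 ft.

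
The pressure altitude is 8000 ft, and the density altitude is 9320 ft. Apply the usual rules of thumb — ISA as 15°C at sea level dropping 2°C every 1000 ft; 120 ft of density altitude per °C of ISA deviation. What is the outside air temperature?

10°C

Density altitude − pressure altitude = 9320 − 8000 = +1320 ft.
At 120 ft/°C that is an ISA deviation of 1320/120 = +11°C.
ISA temperature at 8000 ft = 15 − 2 × (8000/1000) = -1°C.
OAT = ISA + deviation = -1 + (+11) = 10°C.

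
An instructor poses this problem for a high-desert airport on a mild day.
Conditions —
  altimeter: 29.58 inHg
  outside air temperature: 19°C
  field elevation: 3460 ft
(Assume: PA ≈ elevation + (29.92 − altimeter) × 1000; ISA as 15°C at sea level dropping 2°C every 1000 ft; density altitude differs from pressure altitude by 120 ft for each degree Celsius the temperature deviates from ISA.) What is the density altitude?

5192 ft

Pressure altitude = 3460 + (29.92 − 29.58) × 1000 = 3460 + (+340) = 3800 ft.
ISA temperature at 3800 ft = 15 − 2 × (3800/1000) = 7.4°C.
ISA deviation = 19 − 7.4 = +11.6°C.
Density altitude = 3800 + 120 × (11.6) = 5192 ft.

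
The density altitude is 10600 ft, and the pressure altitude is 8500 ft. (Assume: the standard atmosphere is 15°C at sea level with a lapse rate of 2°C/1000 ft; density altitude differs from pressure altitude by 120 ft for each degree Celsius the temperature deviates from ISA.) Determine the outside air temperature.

Density altitude − pressure altitude = 10600 − 8500 = +2100 ft.
At 120 ft/°C that is an ISA deviation of 2100/120 = +17.5°C.
ISA temperature at 8500 ft = 15 − 2 × (8500/1000) = -2°C.
OAT = ISA + deviation = -2 + (+17.5) = 15.5°C.

15.5°C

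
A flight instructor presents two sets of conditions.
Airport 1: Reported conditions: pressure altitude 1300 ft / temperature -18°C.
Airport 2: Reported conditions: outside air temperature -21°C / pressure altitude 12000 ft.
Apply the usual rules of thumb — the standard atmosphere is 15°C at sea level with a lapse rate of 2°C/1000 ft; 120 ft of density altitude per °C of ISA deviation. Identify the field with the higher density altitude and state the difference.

Airport 1: ISA temp = 12.4°C, deviation -30.4°C, DA = 1300 + 120 × (-30.4) = -2348 ft.
Airport 2: ISA temp = -9°C, deviation -12°C, DA = 12000 + 120 × (-12) = 10560 ft.
Airport 2 is higher by 10560 − (-2348) = 12908 ft.

Airport 2 by 12908 ft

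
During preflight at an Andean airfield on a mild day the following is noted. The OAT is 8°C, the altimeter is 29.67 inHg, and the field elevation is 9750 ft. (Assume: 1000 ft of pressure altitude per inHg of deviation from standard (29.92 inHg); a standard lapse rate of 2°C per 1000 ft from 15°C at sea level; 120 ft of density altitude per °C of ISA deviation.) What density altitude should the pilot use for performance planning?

11560 ft

Pressure altitude = 9750 + (29.92 − 29.67) × 1000 = 9750 + (+250) = 10000 ft.
ISA temperature at 10000 ft = 15 − 2 × (10000/1000) = -5°C.
ISA deviation = 8 − (-5) = +13°C.
Density altitude = 10000 + 120 × (13) = 11560 ft.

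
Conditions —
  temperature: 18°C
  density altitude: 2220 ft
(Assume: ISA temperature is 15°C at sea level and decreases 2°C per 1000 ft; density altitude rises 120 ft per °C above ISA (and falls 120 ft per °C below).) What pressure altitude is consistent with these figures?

DA = PA + 120 × (OAT − (15 − 2·PA/1000)) = PA + 120·OAT − 1800 + 0.24·PA = 1.24·PA + 120·OAT − 1800.
So 1.24·PA = 2220 − 120 × 18 + 1800 = 1860.
PA = 1860 / 1.24 = 1500 ft.

1500 ft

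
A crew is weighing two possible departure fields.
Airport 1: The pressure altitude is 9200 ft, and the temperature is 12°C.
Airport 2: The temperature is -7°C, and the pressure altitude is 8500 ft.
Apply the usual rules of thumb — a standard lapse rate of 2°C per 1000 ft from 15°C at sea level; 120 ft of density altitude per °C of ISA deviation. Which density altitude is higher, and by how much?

Airport 1: ISA temp = -3.4°C, deviation +15.4°C, DA = 9200 + 120 × 15.4 = 11048 ft.
Airport 2: ISA temp = -2°C, deviation -5°C, DA = 8500 + 120 × (-5) = 7900 ft.
Airport 1 is higher by 11048 − 7900 = 3148 ft.

Airport 1 by 3148 ft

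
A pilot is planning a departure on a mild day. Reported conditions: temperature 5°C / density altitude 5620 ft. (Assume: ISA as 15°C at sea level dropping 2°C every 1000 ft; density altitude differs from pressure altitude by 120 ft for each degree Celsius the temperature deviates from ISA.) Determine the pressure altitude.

5500 ft

DA = PA + 120 × (OAT − (15 − 2·PA/1000)) = PA + 120·OAT − 1800 + 0.24·PA = 1.24·PA + 120·OAT − 1800.
So 1.24·PA = 5620 − 120 × 5 + 1800 = 6820.
PA = 6820 / 1.24 = 5500 ft.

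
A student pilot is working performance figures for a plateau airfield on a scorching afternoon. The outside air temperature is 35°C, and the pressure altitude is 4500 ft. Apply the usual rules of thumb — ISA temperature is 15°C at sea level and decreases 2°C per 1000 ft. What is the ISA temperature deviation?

ISA temperature at 4500 ft = 15 − 2 × (4500/1000) = 6°C.
Deviation = OAT − ISA = 35 − 6 = +29°C.

ISA+29°C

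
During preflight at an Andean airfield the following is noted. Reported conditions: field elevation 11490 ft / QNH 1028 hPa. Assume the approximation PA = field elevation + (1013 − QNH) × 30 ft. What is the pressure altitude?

11040 ft

Pressure correction = (1013 − 1028) × 30 = -450 ft.
Pressure altitude = 11490 + (-450) = 11040 ft.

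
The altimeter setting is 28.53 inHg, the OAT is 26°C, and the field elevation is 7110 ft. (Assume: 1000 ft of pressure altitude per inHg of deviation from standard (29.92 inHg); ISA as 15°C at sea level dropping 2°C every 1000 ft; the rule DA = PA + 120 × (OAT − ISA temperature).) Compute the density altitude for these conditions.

Pressure altitude = 7110 + (29.92 − 28.53) × 1000 = 7110 + (+1390) = 8500 ft.
ISA temperature at 8500 ft = 15 − 2 × (8500/1000) = -2°C.
ISA deviation = 26 − (-2) = +28°C.
Density altitude = 8500 + 120 × (28) = 11860 ft.

11860 ft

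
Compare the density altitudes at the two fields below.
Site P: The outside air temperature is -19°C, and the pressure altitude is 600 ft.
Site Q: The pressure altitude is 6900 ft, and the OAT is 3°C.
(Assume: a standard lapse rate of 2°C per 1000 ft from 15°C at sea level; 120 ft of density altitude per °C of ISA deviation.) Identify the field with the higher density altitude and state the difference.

Site Q by 10452 ft

Site P: ISA temp = 13.8°C, deviation -32.8°C, DA = 600 + 120 × (-32.8) = -3336 ft.
Site Q: ISA temp = 1.2°C, deviation +1.8°C, DA = 6900 + 120 × 1.8 = 7116 ft.
Site Q is higher by 7116 − (-3336) = 10452 ft.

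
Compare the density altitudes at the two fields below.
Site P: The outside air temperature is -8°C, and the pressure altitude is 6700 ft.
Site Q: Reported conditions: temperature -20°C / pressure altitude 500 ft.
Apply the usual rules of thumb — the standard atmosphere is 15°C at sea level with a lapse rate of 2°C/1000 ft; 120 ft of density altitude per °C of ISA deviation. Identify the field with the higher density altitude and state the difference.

Site P by 9128 ft

Site P: ISA temp = 1.6°C, deviation -9.6°C, DA = 6700 + 120 × (-9.6) = 5548 ft.
Site Q: ISA temp = 14°C, deviation -34°C, DA = 500 + 120 × (-34) = -3580 ft.
Site P is higher by 5548 − (-3580) = 9128 ft.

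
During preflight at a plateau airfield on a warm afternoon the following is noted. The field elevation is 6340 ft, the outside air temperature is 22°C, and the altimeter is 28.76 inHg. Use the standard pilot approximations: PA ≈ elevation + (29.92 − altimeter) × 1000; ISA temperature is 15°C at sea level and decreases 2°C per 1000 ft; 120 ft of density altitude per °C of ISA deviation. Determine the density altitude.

10140 ft

Pressure altitude = 6340 + (29.92 − 28.76) × 1000 = 6340 + (+1160) = 7500 ft.
ISA temperature at 7500 ft = 15 − 2 × (7500/1000) = 0°C.
ISA deviation = 22 − 0 = +22°C.
Density altitude = 7500 + 120 × (22) = 10140 ft.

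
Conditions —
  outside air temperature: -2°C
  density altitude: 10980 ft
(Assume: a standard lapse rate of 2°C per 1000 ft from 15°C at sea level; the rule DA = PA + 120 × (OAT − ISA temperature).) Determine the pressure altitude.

DA = PA + 120 × (OAT − (15 − 2·PA/1000)) = PA + 120·OAT − 1800 + 0.24·PA = 1.24·PA + 120·OAT − 1800.
So 1.24·PA = 10980 − 120 × (-2) + 1800 = 13020.
PA = 13020 / 1.24 = 10500 ft.

10500 ft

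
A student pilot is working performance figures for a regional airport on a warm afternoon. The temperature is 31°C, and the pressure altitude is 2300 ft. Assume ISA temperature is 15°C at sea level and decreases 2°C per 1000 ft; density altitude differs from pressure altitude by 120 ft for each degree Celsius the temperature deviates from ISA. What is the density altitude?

ISA temperature at 2300 ft = 15 − 2 × (2300/1000) = 10.4°C.
ISA deviation = 31 − 10.4 = +20.6°C.
Density altitude = 2300 + 120 × (20.6) = 2300 + (+2472) = 4772 ft.

4772 ft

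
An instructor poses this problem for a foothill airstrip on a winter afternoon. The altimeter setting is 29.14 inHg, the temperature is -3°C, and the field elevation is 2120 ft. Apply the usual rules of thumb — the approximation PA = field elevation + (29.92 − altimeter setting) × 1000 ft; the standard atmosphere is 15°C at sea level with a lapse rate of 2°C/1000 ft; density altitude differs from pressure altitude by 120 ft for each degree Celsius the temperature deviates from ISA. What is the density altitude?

1436 ft

Pressure altitude = 2120 + (29.92 − 29.14) × 1000 = 2120 + (+780) = 2900 ft.
ISA temperature at 2900 ft = 15 − 2 × (2900/1000) = 9.2°C.
ISA deviation = -3 − 9.2 = -12.2°C.
Density altitude = 2900 + 120 × (-12.2) = 1436 ft.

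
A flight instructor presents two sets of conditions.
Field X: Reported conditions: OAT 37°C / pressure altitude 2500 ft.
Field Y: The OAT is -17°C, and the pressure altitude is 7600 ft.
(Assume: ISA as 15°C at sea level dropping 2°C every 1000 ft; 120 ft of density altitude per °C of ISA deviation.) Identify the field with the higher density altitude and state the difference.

Field X: ISA temp = 10°C, deviation +27°C, DA = 2500 + 120 × 27 = 5740 ft.
Field Y: ISA temp = -0.2°C, deviation -16.8°C, DA = 7600 + 120 × (-16.8) = 5584 ft.
Field X is higher by 5740 − 5584 = 156 ft.

Field X by 156 ft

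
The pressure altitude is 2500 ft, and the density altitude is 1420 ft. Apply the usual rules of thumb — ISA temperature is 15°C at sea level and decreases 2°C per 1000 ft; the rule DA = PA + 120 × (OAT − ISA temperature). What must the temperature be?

Density altitude − pressure altitude = 1420 − 2500 = -1080 ft.
At 120 ft/°C that is an ISA deviation of -1080/120 = -9°C.
ISA temperature at 2500 ft = 15 − 2 × (2500/1000) = 10°C.
OAT = ISA + deviation = 10 + (-9) = 1°C.

1°C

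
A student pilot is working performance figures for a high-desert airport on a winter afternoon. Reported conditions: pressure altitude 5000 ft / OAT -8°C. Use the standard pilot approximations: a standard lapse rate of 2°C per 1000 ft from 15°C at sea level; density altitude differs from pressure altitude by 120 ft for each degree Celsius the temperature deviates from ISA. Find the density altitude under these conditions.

ISA temperature at 5000 ft = 15 − 2 × (5000/1000) = 5°C.
ISA deviation = -8 − 5 = -13°C.
Density altitude = 5000 + 120 × (-13) = 5000 + (-1560) = 3440 ft.

3440 ft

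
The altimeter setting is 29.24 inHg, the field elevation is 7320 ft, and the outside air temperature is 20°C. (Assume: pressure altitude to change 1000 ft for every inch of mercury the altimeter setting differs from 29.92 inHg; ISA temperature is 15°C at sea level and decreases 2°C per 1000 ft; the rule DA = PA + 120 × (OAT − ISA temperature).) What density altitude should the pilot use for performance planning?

10520 ft

Pressure altitude = 7320 + (29.92 − 29.24) × 1000 = 7320 + (+680) = 8000 ft.
ISA temperature at 8000 ft = 15 − 2 × (8000/1000) = -1°C.
ISA deviation = 20 − (-1) = +21°C.
Density altitude = 8000 + 120 × (21) = 10520 ft.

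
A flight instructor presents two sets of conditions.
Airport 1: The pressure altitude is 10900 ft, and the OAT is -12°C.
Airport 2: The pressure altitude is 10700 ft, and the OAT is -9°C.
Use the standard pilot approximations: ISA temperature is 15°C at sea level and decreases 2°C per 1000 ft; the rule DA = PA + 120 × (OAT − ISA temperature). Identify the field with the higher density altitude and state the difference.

Airport 1: ISA temp = -6.8°C, deviation -5.2°C, DA = 10900 + 120 × (-5.2) = 10276 ft.
Airport 2: ISA temp = -6.4°C, deviation -2.6°C, DA = 10700 + 120 × (-2.6) = 10388 ft.
Airport 2 is higher by 10388 − 10276 = 112 ft.

Airport 2 by 112 ft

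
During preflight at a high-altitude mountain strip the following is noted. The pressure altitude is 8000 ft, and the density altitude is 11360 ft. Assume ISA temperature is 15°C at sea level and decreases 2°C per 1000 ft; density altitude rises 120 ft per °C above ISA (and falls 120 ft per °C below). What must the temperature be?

27°C

Density altitude − pressure altitude = 11360 − 8000 = +3360 ft.
At 120 ft/°C that is an ISA deviation of 3360/120 = +28°C.
ISA temperature at 8000 ft = 15 − 2 × (8000/1000) = -1°C.
OAT = ISA + deviation = -1 + (+28) = 27°C.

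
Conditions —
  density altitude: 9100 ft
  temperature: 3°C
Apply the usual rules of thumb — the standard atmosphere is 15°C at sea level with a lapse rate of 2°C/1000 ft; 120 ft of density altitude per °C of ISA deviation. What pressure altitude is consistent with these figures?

8500 ft

DA = PA + 120 × (OAT − (15 − 2·PA/1000)) = PA + 120·OAT − 1800 + 0.24·PA = 1.24·PA + 120·OAT − 1800.
So 1.24·PA = 9100 − 120 × 3 + 1800 = 10540.
PA = 10540 / 1.24 = 8500 ft.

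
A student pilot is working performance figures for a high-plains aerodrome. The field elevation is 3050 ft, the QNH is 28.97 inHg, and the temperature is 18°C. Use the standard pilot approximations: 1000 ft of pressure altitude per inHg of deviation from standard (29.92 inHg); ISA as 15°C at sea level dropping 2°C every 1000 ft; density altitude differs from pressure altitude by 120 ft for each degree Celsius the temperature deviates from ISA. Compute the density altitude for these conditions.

5320 ft

Pressure altitude = 3050 + (29.92 − 28.97) × 1000 = 3050 + (+950) = 4000 ft.
ISA temperature at 4000 ft = 15 − 2 × (4000/1000) = 7°C.
ISA deviation = 18 − 7 = +11°C.
Density altitude = 4000 + 120 × (11) = 5320 ft.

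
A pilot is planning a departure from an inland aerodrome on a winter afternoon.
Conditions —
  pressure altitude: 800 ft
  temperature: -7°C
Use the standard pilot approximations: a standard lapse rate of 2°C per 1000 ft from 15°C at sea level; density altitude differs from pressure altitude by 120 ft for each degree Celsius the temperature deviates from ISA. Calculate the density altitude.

ISA temperature at 800 ft = 15 − 2 × (800/1000) = 13.4°C.
ISA deviation = -7 − 13.4 = -20.4°C.
Density altitude = 800 + 120 × (-20.4) = 800 + (-2448) = -1648 ft.

-1648 ft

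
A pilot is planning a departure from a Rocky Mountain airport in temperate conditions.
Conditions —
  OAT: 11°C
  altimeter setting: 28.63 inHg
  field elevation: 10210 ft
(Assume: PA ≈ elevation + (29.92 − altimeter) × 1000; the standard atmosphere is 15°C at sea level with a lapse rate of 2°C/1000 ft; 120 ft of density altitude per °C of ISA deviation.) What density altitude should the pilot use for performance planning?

Pressure altitude = 10210 + (29.92 − 28.63) × 1000 = 10210 + (+1290) = 11500 ft.
ISA temperature at 11500 ft = 15 − 2 × (11500/1000) = -8°C.
ISA deviation = 11 − (-8) = +19°C.
Density altitude = 11500 + 120 × (19) = 13780 ft.

13780 ft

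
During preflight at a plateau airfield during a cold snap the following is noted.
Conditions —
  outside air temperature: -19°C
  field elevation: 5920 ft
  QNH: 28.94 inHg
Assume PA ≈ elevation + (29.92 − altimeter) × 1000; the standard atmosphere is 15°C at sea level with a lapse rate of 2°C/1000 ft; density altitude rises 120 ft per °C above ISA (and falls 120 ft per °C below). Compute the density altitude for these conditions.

Pressure altitude = 5920 + (29.92 − 28.94) × 1000 = 5920 + (+980) = 6900 ft.
ISA temperature at 6900 ft = 15 − 2 × (6900/1000) = 1.2°C.
ISA deviation = -19 − 1.2 = -20.2°C.
Density altitude = 6900 + 120 × (-20.2) = 4476 ft.

4476 ft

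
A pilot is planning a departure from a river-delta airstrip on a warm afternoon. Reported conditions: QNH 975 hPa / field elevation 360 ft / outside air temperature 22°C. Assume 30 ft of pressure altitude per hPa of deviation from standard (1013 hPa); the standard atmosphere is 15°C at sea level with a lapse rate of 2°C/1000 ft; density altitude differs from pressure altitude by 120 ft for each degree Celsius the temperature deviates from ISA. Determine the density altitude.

Pressure altitude = 360 + (1013 − 975) × 30 = 360 + (+1140) = 1500 ft.
ISA temperature at 1500 ft = 15 − 2 × (1500/1000) = 12°C.
ISA deviation = 22 − 12 = +10°C.
Density altitude = 1500 + 120 × (10) = 2700 ft.

2700 ft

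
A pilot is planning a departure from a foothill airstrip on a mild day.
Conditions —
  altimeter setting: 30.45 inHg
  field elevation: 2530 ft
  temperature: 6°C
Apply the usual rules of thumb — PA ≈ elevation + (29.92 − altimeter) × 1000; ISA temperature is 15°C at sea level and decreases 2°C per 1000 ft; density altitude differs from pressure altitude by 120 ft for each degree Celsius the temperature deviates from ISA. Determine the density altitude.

Pressure altitude = 2530 + (29.92 − 30.45) × 1000 = 2530 + (-530) = 2000 ft.
ISA temperature at 2000 ft = 15 − 2 × (2000/1000) = 11°C.
ISA deviation = 6 − 11 = -5°C.
Density altitude = 2000 + 120 × (-5) = 1400 ft.

1400 ft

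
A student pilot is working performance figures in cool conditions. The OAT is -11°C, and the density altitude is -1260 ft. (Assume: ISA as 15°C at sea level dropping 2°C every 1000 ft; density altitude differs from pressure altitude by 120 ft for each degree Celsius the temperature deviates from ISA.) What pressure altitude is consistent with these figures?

1500 ft

DA = PA + 120 × (OAT − (15 − 2·PA/1000)) = PA + 120·OAT − 1800 + 0.24·PA = 1.24·PA + 120·OAT − 1800.
So 1.24·PA = -1260 − 120 × (-11) + 1800 = 1860.
PA = 1860 / 1.24 = 1500 ft.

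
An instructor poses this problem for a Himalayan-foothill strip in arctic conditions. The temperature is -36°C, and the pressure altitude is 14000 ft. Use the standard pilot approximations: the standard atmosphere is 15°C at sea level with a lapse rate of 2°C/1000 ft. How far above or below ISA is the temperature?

ISA-23°C

ISA temperature at 14000 ft = 15 − 2 × (14000/1000) = -13°C.
Deviation = OAT − ISA = -36 − (-13) = -23°C.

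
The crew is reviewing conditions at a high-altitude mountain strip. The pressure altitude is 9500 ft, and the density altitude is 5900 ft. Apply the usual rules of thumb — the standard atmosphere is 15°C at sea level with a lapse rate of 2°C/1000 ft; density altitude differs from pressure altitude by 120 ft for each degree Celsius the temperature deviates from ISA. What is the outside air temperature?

-34°C

Density altitude − pressure altitude = 5900 − 9500 = -3600 ft.
At 120 ft/°C that is an ISA deviation of -3600/120 = -30°C.
ISA temperature at 9500 ft = 15 − 2 × (9500/1000) = -4°C.
OAT = ISA + deviation = -4 + (-30) = -34°C.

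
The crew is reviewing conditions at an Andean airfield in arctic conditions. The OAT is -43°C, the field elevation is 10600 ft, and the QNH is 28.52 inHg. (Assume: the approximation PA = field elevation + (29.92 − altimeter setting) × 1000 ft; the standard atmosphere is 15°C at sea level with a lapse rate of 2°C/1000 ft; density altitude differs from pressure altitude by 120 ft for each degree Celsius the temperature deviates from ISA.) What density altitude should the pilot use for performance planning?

7920 ft

Pressure altitude = 10600 + (29.92 − 28.52) × 1000 = 10600 + (+1400) = 12000 ft.
ISA temperature at 12000 ft = 15 − 2 × (12000/1000) = -9°C.
ISA deviation = -43 − (-9) = -34°C.
Density altitude = 12000 + 120 × (-34) = 7920 ft.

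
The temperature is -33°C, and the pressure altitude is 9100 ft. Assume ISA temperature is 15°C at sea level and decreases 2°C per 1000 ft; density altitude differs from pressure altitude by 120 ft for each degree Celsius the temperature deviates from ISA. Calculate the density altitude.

ISA temperature at 9100 ft = 15 − 2 × (9100/1000) = -3.2°C.
ISA deviation = -33 − (-3.2) = -29.8°C.
Density altitude = 9100 + 120 × (-29.8) = 9100 + (-3576) = 5524 ft.

5524 ft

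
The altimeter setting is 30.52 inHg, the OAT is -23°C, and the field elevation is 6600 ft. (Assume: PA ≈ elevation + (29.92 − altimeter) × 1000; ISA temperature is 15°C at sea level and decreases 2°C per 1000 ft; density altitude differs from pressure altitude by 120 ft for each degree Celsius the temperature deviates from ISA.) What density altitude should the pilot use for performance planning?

2880 ft

Pressure altitude = 6600 + (29.92 − 30.52) × 1000 = 6600 + (-600) = 6000 ft.
ISA temperature at 6000 ft = 15 − 2 × (6000/1000) = 3°C.
ISA deviation = -23 − 3 = -26°C.
Density altitude = 6000 + 120 × (-26) = 2880 ft.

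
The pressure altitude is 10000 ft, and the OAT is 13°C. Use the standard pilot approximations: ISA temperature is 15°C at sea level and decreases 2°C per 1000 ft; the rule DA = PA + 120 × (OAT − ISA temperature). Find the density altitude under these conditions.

12160 ft

ISA temperature at 10000 ft = 15 − 2 × (10000/1000) = -5°C.
ISA deviation = 13 − (-5) = +18°C.
Density altitude = 10000 + 120 × (18) = 10000 + (+2160) = 12160 ft.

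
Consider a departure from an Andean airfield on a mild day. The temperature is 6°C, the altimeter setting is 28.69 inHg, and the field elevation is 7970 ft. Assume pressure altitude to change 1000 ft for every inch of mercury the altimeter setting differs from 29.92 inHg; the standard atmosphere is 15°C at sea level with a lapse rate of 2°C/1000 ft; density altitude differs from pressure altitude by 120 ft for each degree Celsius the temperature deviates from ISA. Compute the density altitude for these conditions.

Pressure altitude = 7970 + (29.92 − 28.69) × 1000 = 7970 + (+1230) = 9200 ft.
ISA temperature at 9200 ft = 15 − 2 × (9200/1000) = -3.4°C.
ISA deviation = 6 − (-3.4) = +9.4°C.
Density altitude = 9200 + 120 × (9.4) = 10328 ft.

10328 ft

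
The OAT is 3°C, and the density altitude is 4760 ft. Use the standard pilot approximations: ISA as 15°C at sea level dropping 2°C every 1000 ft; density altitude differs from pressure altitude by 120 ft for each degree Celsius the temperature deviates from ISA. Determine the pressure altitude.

DA = PA + 120 × (OAT − (15 − 2·PA/1000)) = PA + 120·OAT − 1800 + 0.24·PA = 1.24·PA + 120·OAT − 1800.
So 1.24·PA = 4760 − 120 × 3 + 1800 = 6200.
PA = 6200 / 1.24 = 5000 ft.

5000 ft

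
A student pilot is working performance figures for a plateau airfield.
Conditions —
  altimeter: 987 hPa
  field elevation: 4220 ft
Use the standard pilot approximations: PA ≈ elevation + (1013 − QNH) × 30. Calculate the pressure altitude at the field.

5000 ft

Pressure correction = (1013 − 987) × 30 = +780 ft.
Pressure altitude = 4220 + (+780) = 5000 ft.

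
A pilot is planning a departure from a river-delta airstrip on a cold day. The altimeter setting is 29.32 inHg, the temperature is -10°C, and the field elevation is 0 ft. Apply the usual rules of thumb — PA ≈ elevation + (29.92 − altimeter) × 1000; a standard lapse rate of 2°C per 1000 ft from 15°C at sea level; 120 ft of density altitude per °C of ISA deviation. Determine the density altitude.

Pressure altitude = 0 + (29.92 − 29.32) × 1000 = 0 + (+600) = 600 ft.
ISA temperature at 600 ft = 15 − 2 × (600/1000) = 13.8°C.
ISA deviation = -10 − 13.8 = -23.8°C.
Density altitude = 600 + 120 × (-23.8) = -2256 ft.

-2256 ft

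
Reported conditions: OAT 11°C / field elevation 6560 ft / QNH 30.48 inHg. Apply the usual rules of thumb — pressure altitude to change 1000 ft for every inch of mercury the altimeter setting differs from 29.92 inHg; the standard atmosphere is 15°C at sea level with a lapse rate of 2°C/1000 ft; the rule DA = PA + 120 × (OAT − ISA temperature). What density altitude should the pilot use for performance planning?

6960 ft

Pressure altitude = 6560 + (29.92 − 30.48) × 1000 = 6560 + (-560) = 6000 ft.
ISA temperature at 6000 ft = 15 − 2 × (6000/1000) = 3°C.
ISA deviation = 11 − 3 = +8°C.
Density altitude = 6000 + 120 × (8) = 6960 ft.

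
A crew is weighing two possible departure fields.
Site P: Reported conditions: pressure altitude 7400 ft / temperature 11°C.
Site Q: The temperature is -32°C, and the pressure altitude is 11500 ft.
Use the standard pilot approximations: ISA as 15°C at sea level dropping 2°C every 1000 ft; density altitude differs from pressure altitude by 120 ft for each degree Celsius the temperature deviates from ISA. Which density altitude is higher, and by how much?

Site P: ISA temp = 0.2°C, deviation +10.8°C, DA = 7400 + 120 × 10.8 = 8696 ft.
Site Q: ISA temp = -8°C, deviation -24°C, DA = 11500 + 120 × (-24) = 8620 ft.
Site P is higher by 8696 − 8620 = 76 ft.

Site P by 76 ft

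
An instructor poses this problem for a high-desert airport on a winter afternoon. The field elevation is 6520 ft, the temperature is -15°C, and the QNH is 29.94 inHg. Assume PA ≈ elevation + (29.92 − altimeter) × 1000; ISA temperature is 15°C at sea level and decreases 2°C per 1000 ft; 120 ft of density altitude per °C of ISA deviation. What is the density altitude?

Pressure altitude = 6520 + (29.92 − 29.94) × 1000 = 6520 + (-20) = 6500 ft.
ISA temperature at 6500 ft = 15 − 2 × (6500/1000) = 2°C.
ISA deviation = -15 − 2 = -17°C.
Density altitude = 6500 + 120 × (-17) = 4460 ft.

4460 ft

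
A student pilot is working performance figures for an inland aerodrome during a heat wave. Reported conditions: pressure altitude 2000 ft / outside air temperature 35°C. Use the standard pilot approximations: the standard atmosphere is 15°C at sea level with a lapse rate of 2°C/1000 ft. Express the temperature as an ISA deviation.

ISA+24°C

ISA temperature at 2000 ft = 15 − 2 × (2000/1000) = 11°C.
Deviation = OAT − ISA = 35 − 11 = +24°C.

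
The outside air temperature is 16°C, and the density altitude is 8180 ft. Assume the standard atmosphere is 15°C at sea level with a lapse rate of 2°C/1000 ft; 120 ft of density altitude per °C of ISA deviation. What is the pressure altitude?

DA = PA + 120 × (OAT − (15 − 2·PA/1000)) = PA + 120·OAT − 1800 + 0.24·PA = 1.24·PA + 120·OAT − 1800.
So 1.24·PA = 8180 − 120 × 16 + 1800 = 8060.
PA = 8060 / 1.24 = 6500 ft.

6500 ft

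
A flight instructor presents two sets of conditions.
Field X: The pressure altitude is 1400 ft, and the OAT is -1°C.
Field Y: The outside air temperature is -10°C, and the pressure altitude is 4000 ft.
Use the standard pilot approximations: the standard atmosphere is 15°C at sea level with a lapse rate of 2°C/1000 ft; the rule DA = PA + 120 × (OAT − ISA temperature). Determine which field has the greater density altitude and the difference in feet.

Field X: ISA temp = 12.2°C, deviation -13.2°C, DA = 1400 + 120 × (-13.2) = -184 ft.
Field Y: ISA temp = 7°C, deviation -17°C, DA = 4000 + 120 × (-17) = 1960 ft.
Field Y is higher by 1960 − (-184) = 2144 ft.

Field Y by 2144 ft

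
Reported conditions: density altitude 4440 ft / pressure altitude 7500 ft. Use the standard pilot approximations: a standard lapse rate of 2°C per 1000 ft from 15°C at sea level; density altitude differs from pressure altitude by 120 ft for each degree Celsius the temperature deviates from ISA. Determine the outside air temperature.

Density altitude − pressure altitude = 4440 − 7500 = -3060 ft.
At 120 ft/°C that is an ISA deviation of -3060/120 = -25.5°C.
ISA temperature at 7500 ft = 15 − 2 × (7500/1000) = 0°C.
OAT = ISA + deviation = 0 + (-25.5) = -25.5°C.

-25.5°C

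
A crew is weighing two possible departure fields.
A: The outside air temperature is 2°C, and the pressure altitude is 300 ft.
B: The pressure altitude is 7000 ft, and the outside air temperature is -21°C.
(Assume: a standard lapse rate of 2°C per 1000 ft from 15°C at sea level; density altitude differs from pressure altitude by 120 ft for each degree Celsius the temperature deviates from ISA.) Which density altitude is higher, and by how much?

A: ISA temp = 14.4°C, deviation -12.4°C, DA = 300 + 120 × (-12.4) = -1188 ft.
B: ISA temp = 1°C, deviation -22°C, DA = 7000 + 120 × (-22) = 4360 ft.
B is higher by 4360 − (-1188) = 5548 ft.

B by 5548 ft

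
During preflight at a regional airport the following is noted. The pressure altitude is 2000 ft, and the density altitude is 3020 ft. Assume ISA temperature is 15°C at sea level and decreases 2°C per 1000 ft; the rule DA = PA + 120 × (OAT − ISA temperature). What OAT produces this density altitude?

Density altitude − pressure altitude = 3020 − 2000 = +1020 ft.
At 120 ft/°C that is an ISA deviation of 1020/120 = +8.5°C.
ISA temperature at 2000 ft = 15 − 2 × (2000/1000) = 11°C.
OAT = ISA + deviation = 11 + (+8.5) = 19.5°C.

19.5°C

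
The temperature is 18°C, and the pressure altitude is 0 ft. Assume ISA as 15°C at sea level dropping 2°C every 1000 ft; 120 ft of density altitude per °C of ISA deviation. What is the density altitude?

360 ft

ISA temperature at 0 ft = 15 − 2 × (0/1000) = 15°C.
ISA deviation = 18 − 15 = +3°C.
Density altitude = 0 + 120 × (3) = 0 + (+360) = 360 ft.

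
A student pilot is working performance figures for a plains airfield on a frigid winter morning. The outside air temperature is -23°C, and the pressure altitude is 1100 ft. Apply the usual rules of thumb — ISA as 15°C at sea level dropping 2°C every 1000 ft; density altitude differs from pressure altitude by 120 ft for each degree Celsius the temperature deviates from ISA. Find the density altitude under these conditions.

-3196 ft

ISA temperature at 1100 ft = 15 − 2 × (1100/1000) = 12.8°C.
ISA deviation = -23 − 12.8 = -35.8°C.
Density altitude = 1100 + 120 × (-35.8) = 1100 + (-4296) = -3196 ft.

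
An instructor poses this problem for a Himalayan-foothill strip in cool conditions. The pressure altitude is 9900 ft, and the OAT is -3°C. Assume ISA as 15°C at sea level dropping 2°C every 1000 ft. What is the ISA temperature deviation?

ISA temperature at 9900 ft = 15 − 2 × (9900/1000) = -4.8°C.
Deviation = OAT − ISA = -3 − (-4.8) = +1.8°C.

ISA+1.8°C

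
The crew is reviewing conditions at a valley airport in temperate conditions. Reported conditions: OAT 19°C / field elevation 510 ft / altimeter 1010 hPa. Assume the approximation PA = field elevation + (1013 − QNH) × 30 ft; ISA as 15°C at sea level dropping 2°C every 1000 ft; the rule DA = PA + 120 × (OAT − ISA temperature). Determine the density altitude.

Pressure altitude = 510 + (1013 − 1010) × 30 = 510 + (+90) = 600 ft.
ISA temperature at 600 ft = 15 − 2 × (600/1000) = 13.8°C.
ISA deviation = 19 − 13.8 = +5.2°C.
Density altitude = 600 + 120 × (5.2) = 1224 ft.

1224 ft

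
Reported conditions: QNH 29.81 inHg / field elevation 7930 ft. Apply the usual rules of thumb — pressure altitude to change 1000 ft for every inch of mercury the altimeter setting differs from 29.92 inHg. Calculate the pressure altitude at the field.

8040 ft

Pressure correction = (29.92 − 29.81) × 1000 = +110 ft.
Pressure altitude = 7930 + (+110) = 8040 ft.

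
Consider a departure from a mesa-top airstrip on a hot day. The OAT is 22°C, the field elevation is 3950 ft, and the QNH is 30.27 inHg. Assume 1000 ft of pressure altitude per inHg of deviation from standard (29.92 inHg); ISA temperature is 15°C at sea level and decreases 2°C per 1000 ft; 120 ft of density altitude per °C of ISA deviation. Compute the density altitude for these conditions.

Pressure altitude = 3950 + (29.92 − 30.27) × 1000 = 3950 + (-350) = 3600 ft.
ISA temperature at 3600 ft = 15 − 2 × (3600/1000) = 7.8°C.
ISA deviation = 22 − 7.8 = +14.2°C.
Density altitude = 3600 + 120 × (14.2) = 5304 ft.

5304 ft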